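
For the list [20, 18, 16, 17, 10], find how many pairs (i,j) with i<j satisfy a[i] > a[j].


For each element, count the later elements that are smaller than it:
  20 (index 0): smaller elements after it = [18, 16, 17, 10] -> 4
  18 (index 1): smaller elements after it = [16, 17, 10] -> 3
  16 (index 2): smaller elements after it = [10] -> 1
  17 (index 3): smaller elements after it = [10] -> 1
Total inversions = 4 + 3 + 1 + 1 = 9
Final answer: 9


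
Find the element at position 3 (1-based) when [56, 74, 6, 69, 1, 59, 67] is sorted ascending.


Sort ascending: [1, 6, 56, 59, 67, 69, 74]
The 3rd element (1-indexed) is at index 2.
Value = 56
Final answer: 56


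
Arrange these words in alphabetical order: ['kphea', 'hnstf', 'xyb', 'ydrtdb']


Compare strings character by character (the first differing letter decides):
  'hnstf' < 'kphea' since 'h' < 'k' at position 1
  'kphea' < 'xyb' since 'k' < 'x' at position 1
  'xyb' < 'ydrtdb' since 'x' < 'y' at position 1
Chaining these comparisons gives the alphabetical order.
Final answer: ['hnstf', 'kphea', 'xyb', 'ydrtdb']


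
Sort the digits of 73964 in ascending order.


The number 73964 has digits: 7, 3, 9, 6, 4
Sorted: 3, 4, 6, 7, 9
Joining the sorted digits gives the result.
Final answer: 34679


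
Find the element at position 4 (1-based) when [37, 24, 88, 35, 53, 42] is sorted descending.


Sort descending: [88, 53, 42, 37, 35, 24]
The 4th element (1-indexed) is at index 3.
Value = 37
Final answer: 37


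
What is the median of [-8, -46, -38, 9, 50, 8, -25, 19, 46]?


First, sort the list: [-46, -38, -25, -8, 8, 9, 19, 46, 50]
The list has 9 elements (odd count).
The middle index is 4 (0-based), and the element there is 8.
Final answer: 8


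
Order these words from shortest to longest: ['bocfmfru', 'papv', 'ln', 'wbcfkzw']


Compute lengths:
  'bocfmfru' has length 8
  'papv' has length 4
  'ln' has length 2
  'wbcfkzw' has length 7
Lengths in increasing order: 2 < 4 < 7 < 8
Listing the words in that order gives the answer.
Final answer: ['ln', 'papv', 'wbcfkzw', 'bocfmfru']


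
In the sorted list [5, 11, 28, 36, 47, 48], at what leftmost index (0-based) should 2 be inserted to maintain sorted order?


List is sorted: [5, 11, 28, 36, 47, 48]
We need the leftmost position where 2 can be inserted, i.e. the first index whose element is >= 2 (or the end of the list if none is).
Binary search with low=0, high=6 (0-based indices):
  low=0, high=6, mid=3: a[3]=36 >= 2, so high = 3
  low=0, high=3, mid=1: a[1]=11 >= 2, so high = 1
  low=0, high=1, mid=0: a[0]=5 >= 2, so high = 0
Now low = high = 0, so the insertion index is 0.
Final answer: 0


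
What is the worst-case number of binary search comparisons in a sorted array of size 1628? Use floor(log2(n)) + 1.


Binary search halves the search space each step.
Maximum comparisons = floor(log2(1628)) + 1
log2(1628) = 10.6689
floor(log2(1628)) = 10, so 10 + 1 = 11
Final answer: 11


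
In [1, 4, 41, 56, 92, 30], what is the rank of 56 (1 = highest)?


Sort descending: [92, 56, 41, 30, 4, 1]
Find 56 in the sorted list.
56 is at position 2.
Final answer: 2


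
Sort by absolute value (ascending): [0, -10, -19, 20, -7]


Compute absolute values:
  |0| = 0
  |-10| = 10
  |-19| = 19
  |20| = 20
  |-7| = 7
Absolute values in increasing order: 0 < 7 < 10 < 19 < 20
Listing the original numbers in that order gives the answer.
Final answer: [0, -7, -10, -19, 20]


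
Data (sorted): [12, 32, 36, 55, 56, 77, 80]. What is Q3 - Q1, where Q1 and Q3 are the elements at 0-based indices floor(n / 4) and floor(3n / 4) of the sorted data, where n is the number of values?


The data has n = 7 elements.
Q1 index = floor(7 / 4) = floor(1.75) = 1; Q3 index = floor(3 * 7 / 4) = floor(5.25) = 5
Q1 = element at index 1 = 32
Q3 = element at index 5 = 77
IQR = 77 - 32 = 45
Final answer: 45


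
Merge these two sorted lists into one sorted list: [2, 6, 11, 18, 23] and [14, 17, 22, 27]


List A: [2, 6, 11, 18, 23]
List B: [14, 17, 22, 27]
Repeatedly compare the front elements and take the smaller:
  2 vs 14 -> take 2
  6 vs 14 -> take 6
  11 vs 14 -> take 11
  18 vs 14 -> take 14
  18 vs 17 -> take 17
  18 vs 22 -> take 18
  23 vs 22 -> take 22
  23 vs 27 -> take 23
  A is exhausted; append the rest of B: [27]
Final answer: [2, 6, 11, 14, 17, 18, 22, 23, 27]


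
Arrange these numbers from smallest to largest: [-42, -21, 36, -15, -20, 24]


Original list: [-42, -21, 36, -15, -20, 24]
Repeatedly take the smallest remaining element:
  Remaining [-42, -21, 36, -15, -20, 24] -> smallest is -42
  Remaining [-21, 36, -15, -20, 24] -> smallest is -21
  Remaining [36, -15, -20, 24] -> smallest is -20
  Remaining [36, -15, 24] -> smallest is -15
  Remaining [36, 24] -> smallest is 24
  Remaining [36] -> smallest is 36
Collecting the picks in order gives the sorted list.
Final answer: [-42, -21, -20, -15, 24, 36]


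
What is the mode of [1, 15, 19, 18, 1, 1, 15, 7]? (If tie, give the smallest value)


Count the frequency of each value:
  1 appears 3 time(s)
  7 appears 1 time(s)
  15 appears 2 time(s)
  18 appears 1 time(s)
  19 appears 1 time(s)
Maximum frequency is 3.
Only 1 reaches that frequency, so it is the mode.
Final answer: 1


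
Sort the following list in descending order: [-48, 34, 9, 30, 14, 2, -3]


Original list: [-48, 34, 9, 30, 14, 2, -3]
Repeatedly take the largest remaining element:
  Remaining [-48, 34, 9, 30, 14, 2, -3] -> largest is 34
  Remaining [-48, 9, 30, 14, 2, -3] -> largest is 30
  Remaining [-48, 9, 14, 2, -3] -> largest is 14
  Remaining [-48, 9, 2, -3] -> largest is 9
  Remaining [-48, 2, -3] -> largest is 2
  Remaining [-48, -3] -> largest is -3
  Remaining [-48] -> largest is -48
Collecting the picks in order gives the descending list.
Final answer: [34, 30, 14, 9, 2, -3, -48]


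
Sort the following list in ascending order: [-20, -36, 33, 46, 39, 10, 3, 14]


Original list: [-20, -36, 33, 46, 39, 10, 3, 14]
Repeatedly take the smallest remaining element:
  Remaining [-20, -36, 33, 46, 39, 10, 3, 14] -> smallest is -36
  Remaining [-20, 33, 46, 39, 10, 3, 14] -> smallest is -20
  Remaining [33, 46, 39, 10, 3, 14] -> smallest is 3
  Remaining [33, 46, 39, 10, 14] -> smallest is 10
  Remaining [33, 46, 39, 14] -> smallest is 14
  Remaining [33, 46, 39] -> smallest is 33
  Remaining [46, 39] -> smallest is 39
  Remaining [46] -> smallest is 46
Collecting the picks in order gives the sorted list.
Final answer: [-36, -20, 3, 10, 14, 33, 39, 46]


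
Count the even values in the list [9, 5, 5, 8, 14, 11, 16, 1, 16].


Check each element:
  9 is odd
  5 is odd
  5 is odd
  8 is even
  14 is even
  11 is odd
  16 is even
  1 is odd
  16 is even
Evens: [8, 14, 16, 16]
Count of evens = 4
Final answer: 4


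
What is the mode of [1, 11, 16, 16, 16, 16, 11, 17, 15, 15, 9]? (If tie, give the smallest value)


Count the frequency of each value:
  1 appears 1 time(s)
  9 appears 1 time(s)
  11 appears 2 time(s)
  15 appears 2 time(s)
  16 appears 4 time(s)
  17 appears 1 time(s)
Maximum frequency is 4.
Only 16 reaches that frequency, so it is the mode.
Final answer: 16


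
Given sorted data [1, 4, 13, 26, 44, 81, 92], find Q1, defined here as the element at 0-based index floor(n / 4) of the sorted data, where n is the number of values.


The list has n = 7 elements.
Q1 index = floor(7 / 4) = floor(1.75) = 1
Counting from index 0 in the sorted data, the element at index 1 is 4.
Final answer: 4


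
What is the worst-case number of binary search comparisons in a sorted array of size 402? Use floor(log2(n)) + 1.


Binary search halves the search space each step.
Maximum comparisons = floor(log2(402)) + 1
log2(402) = 8.6511
floor(log2(402)) = 8, so 8 + 1 = 9
Final answer: 9


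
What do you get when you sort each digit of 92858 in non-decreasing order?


The number 92858 has digits: 9, 2, 8, 5, 8
Sorted: 2, 5, 8, 8, 9
Joining the sorted digits gives the result.
Final answer: 25889


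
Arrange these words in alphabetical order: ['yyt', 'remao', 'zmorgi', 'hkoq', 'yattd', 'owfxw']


Compare strings character by character (the first differing letter decides):
  'hkoq' < 'owfxw' since 'h' < 'o' at position 1
  'owfxw' < 'remao' since 'o' < 'r' at position 1
  'remao' < 'yattd' since 'r' < 'y' at position 1
  'yattd' < 'yyt' since 'a' < 'y' at position 2
  'yyt' < 'zmorgi' since 'y' < 'z' at position 1
Chaining these comparisons gives the alphabetical order.
Final answer: ['hkoq', 'owfxw', 'remao', 'yattd', 'yyt', 'zmorgi']


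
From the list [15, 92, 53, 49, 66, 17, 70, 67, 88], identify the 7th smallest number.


Sort ascending: [15, 17, 49, 53, 66, 67, 70, 88, 92]
The 7th element (1-indexed) is at index 6.
Value = 70
Final answer: 70


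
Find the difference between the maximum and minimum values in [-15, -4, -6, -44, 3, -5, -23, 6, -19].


Maximum value: 6
Minimum value: -44
Range = 6 - (-44) = 50
Final answer: 50


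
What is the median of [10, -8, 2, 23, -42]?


First, sort the list: [-42, -8, 2, 10, 23]
The list has 5 elements (odd count).
The middle index is 2 (0-based), and the element there is 2.
Final answer: 2


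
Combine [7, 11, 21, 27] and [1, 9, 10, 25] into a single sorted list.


List A: [7, 11, 21, 27]
List B: [1, 9, 10, 25]
Repeatedly compare the front elements and take the smaller:
  7 vs 1 -> take 1
  7 vs 9 -> take 7
  11 vs 9 -> take 9
  11 vs 10 -> take 10
  11 vs 25 -> take 11
  21 vs 25 -> take 21
  27 vs 25 -> take 25
  B is exhausted; append the rest of A: [27]
Final answer: [1, 7, 9, 10, 11, 21, 25, 27]


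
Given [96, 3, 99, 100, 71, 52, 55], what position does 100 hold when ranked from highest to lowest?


Sort descending: [100, 99, 96, 71, 55, 52, 3]
Find 100 in the sorted list.
100 is at position 1.
Final answer: 1


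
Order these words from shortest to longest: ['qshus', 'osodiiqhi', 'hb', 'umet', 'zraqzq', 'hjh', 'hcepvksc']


Compute lengths:
  'qshus' has length 5
  'osodiiqhi' has length 9
  'hb' has length 2
  'umet' has length 4
  'zraqzq' has length 6
  'hjh' has length 3
  'hcepvksc' has length 8
Lengths in increasing order: 2 < 3 < 4 < 5 < 6 < 8 < 9
Listing the words in that order gives the answer.
Final answer: ['hb', 'hjh', 'umet', 'qshus', 'zraqzq', 'hcepvksc', 'osodiiqhi']


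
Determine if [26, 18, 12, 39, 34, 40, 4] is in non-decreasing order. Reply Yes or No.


Check consecutive pairs:
  26 <= 18? False
  18 <= 12? False
  12 <= 39? True
  39 <= 34? False
  34 <= 40? True
  40 <= 4? False
4 consecutive pair(s) are out of order, so the list is not sorted.
Final answer: No


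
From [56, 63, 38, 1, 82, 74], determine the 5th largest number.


Sort descending: [82, 74, 63, 56, 38, 1]
The 5th element (1-indexed) is at index 4.
Value = 38
Final answer: 38


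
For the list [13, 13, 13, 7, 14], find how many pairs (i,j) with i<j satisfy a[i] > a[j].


For each element, count the later elements that are smaller than it:
  13 (index 0): smaller elements after it = [7] -> 1
  13 (index 1): smaller elements after it = [7] -> 1
  13 (index 2): smaller elements after it = [7] -> 1
  7 (index 3): smaller elements after it = [] -> 0
Total inversions = 1 + 1 + 1 + 0 = 3
Final answer: 3


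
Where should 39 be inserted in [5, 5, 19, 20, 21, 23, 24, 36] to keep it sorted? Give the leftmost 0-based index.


List is sorted: [5, 5, 19, 20, 21, 23, 24, 36]
We need the leftmost position where 39 can be inserted, i.e. the first index whose element is >= 39 (or the end of the list if none is).
Binary search with low=0, high=8 (0-based indices):
  low=0, high=8, mid=4: a[4]=21 < 39, so low = 5
  low=5, high=8, mid=6: a[6]=24 < 39, so low = 7
  low=7, high=8, mid=7: a[7]=36 < 39, so low = 8
Now low = high = 8, so the insertion index is 8.
Final answer: 8


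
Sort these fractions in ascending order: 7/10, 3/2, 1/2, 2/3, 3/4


Convert to decimal for comparison:
  7/10 = 0.7
  3/2 = 1.5
  1/2 = 0.5
  2/3 = 0.6667
  3/4 = 0.75
Decimals in increasing order: 0.5 < 0.6667 < 0.7 < 0.75 < 1.5
Writing each back as its fraction gives the sorted order.
Final answer: 1/2, 2/3, 7/10, 3/4, 3/2


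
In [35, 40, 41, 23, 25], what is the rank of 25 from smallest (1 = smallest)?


Sort ascending: [23, 25, 35, 40, 41]
Find 25 in the sorted list.
25 is at position 2 (1-indexed).
Final answer: 2


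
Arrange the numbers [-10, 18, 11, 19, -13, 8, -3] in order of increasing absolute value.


Compute absolute values:
  |-10| = 10
  |18| = 18
  |11| = 11
  |19| = 19
  |-13| = 13
  |8| = 8
  |-3| = 3
Absolute values in increasing order: 3 < 8 < 10 < 11 < 13 < 18 < 19
Listing the original numbers in that order gives the answer.
Final answer: [-3, 8, -10, 11, -13, 18, 19]


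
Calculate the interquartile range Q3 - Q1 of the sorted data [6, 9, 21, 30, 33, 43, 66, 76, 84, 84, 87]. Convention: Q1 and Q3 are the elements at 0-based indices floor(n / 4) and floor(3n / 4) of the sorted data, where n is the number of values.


The data has n = 11 elements.
Q1 index = floor(11 / 4) = floor(2.75) = 2; Q3 index = floor(3 * 11 / 4) = floor(8.25) = 8
Q1 = element at index 2 = 21
Q3 = element at index 8 = 84
IQR = 84 - 21 = 63
Final answer: 63


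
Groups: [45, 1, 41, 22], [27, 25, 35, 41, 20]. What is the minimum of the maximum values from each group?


Find max of each group:
  Group 1: [45, 1, 41, 22] -> max = 45
  Group 2: [27, 25, 35, 41, 20] -> max = 41
Maxes: [45, 41]
Minimum of maxes = 41
Final answer: 41


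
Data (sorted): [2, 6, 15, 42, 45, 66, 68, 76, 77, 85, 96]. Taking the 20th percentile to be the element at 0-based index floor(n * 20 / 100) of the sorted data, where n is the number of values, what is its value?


The dataset has n = 11 elements.
Index = floor(11 * 20 / 100) = floor(220 / 100) = floor(2.2) = 2
Counting from index 0 in the sorted data, the element at index 2 is 15.
Final answer: 15


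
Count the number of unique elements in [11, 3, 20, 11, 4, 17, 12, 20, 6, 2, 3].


List all unique values:
Distinct values: [2, 3, 4, 6, 11, 12, 17, 20]
Count = 8
Final answer: 8


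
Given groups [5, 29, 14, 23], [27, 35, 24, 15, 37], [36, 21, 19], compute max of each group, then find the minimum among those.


Find max of each group:
  Group 1: [5, 29, 14, 23] -> max = 29
  Group 2: [27, 35, 24, 15, 37] -> max = 37
  Group 3: [36, 21, 19] -> max = 36
Maxes: [29, 37, 36]
Minimum of maxes = 29
Final answer: 29


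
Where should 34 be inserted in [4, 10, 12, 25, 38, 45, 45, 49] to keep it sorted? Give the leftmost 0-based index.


List is sorted: [4, 10, 12, 25, 38, 45, 45, 49]
We need the leftmost position where 34 can be inserted, i.e. the first index whose element is >= 34 (or the end of the list if none is).
Binary search with low=0, high=8 (0-based indices):
  low=0, high=8, mid=4: a[4]=38 >= 34, so high = 4
  low=0, high=4, mid=2: a[2]=12 < 34, so low = 3
  low=3, high=4, mid=3: a[3]=25 < 34, so low = 4
Now low = high = 4, so the insertion index is 4.
Final answer: 4


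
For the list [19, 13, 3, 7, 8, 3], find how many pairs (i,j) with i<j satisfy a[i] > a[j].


For each element, count the later elements that are smaller than it:
  19 (index 0): smaller elements after it = [13, 3, 7, 8, 3] -> 5
  13 (index 1): smaller elements after it = [3, 7, 8, 3] -> 4
  3 (index 2): smaller elements after it = [] -> 0
  7 (index 3): smaller elements after it = [3] -> 1
  8 (index 4): smaller elements after it = [3] -> 1
Total inversions = 5 + 4 + 0 + 1 + 1 = 11
Final answer: 11


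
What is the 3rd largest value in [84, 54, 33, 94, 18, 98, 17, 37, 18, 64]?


Sort descending: [98, 94, 84, 64, 54, 37, 33, 18, 18, 17]
The 3rd element (1-indexed) is at index 2.
Value = 84
Final answer: 84


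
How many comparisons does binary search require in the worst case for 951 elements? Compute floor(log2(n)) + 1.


Binary search halves the search space each step.
Maximum comparisons = floor(log2(951)) + 1
log2(951) = 9.8933
floor(log2(951)) = 9, so 9 + 1 = 10
Final answer: 10


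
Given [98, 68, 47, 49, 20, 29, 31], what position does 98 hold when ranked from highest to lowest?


Sort descending: [98, 68, 49, 47, 31, 29, 20]
Find 98 in the sorted list.
98 is at position 1.
Final answer: 1


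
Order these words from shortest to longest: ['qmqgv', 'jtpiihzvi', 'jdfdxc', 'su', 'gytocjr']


Compute lengths:
  'qmqgv' has length 5
  'jtpiihzvi' has length 9
  'jdfdxc' has length 6
  'su' has length 2
  'gytocjr' has length 7
Lengths in increasing order: 2 < 5 < 6 < 7 < 9
Listing the words in that order gives the answer.
Final answer: ['su', 'qmqgv', 'jdfdxc', 'gytocjr', 'jtpiihzvi']


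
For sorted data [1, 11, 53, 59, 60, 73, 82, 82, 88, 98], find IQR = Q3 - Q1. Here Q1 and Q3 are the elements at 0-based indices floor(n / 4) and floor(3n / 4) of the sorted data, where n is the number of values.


The data has n = 10 elements.
Q1 index = floor(10 / 4) = floor(2.5) = 2; Q3 index = floor(3 * 10 / 4) = floor(7.5) = 7
Q1 = element at index 2 = 53
Q3 = element at index 7 = 82
IQR = 82 - 53 = 29
Final answer: 29


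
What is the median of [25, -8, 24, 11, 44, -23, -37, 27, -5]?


First, sort the list: [-37, -23, -8, -5, 11, 24, 25, 27, 44]
The list has 9 elements (odd count).
The middle index is 4 (0-based), and the element there is 11.
Final answer: 11


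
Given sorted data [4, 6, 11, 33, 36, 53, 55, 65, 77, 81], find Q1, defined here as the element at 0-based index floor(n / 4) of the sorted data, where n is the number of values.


The list has n = 10 elements.
Q1 index = floor(10 / 4) = floor(2.5) = 2
Counting from index 0 in the sorted data, the element at index 2 is 11.
Final answer: 11


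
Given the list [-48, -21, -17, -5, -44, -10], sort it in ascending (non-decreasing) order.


Original list: [-48, -21, -17, -5, -44, -10]
Repeatedly take the smallest remaining element:
  Remaining [-48, -21, -17, -5, -44, -10] -> smallest is -48
  Remaining [-21, -17, -5, -44, -10] -> smallest is -44
  Remaining [-21, -17, -5, -10] -> smallest is -21
  Remaining [-17, -5, -10] -> smallest is -17
  Remaining [-5, -10] -> smallest is -10
  Remaining [-5] -> smallest is -5
Collecting the picks in order gives the sorted list.
Final answer: [-48, -44, -21, -17, -10, -5]


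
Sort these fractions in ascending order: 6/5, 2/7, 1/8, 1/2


Convert to decimal for comparison:
  6/5 = 1.2
  2/7 = 0.2857
  1/8 = 0.125
  1/2 = 0.5
Decimals in increasing order: 0.125 < 0.2857 < 0.5 < 1.2
Writing each back as its fraction gives the sorted order.
Final answer: 1/8, 2/7, 1/2, 6/5


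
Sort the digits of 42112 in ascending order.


The number 42112 has digits: 4, 2, 1, 1, 2
Sorted: 1, 1, 2, 2, 4
Joining the sorted digits gives the result.
Final answer: 11224


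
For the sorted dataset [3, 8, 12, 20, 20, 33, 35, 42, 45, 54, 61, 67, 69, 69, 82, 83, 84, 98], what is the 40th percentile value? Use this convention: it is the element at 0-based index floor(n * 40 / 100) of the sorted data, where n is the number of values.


The dataset has n = 18 elements.
Index = floor(18 * 40 / 100) = floor(720 / 100) = floor(7.2) = 7
Counting from index 0 in the sorted data, the element at index 7 is 42.
Final answer: 42


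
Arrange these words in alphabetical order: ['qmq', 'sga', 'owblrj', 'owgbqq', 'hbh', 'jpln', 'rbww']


Compare strings character by character (the first differing letter decides):
  'hbh' < 'jpln' since 'h' < 'j' at position 1
  'jpln' < 'owblrj' since 'j' < 'o' at position 1
  'owblrj' < 'owgbqq' since 'b' < 'g' at position 3
  'owgbqq' < 'qmq' since 'o' < 'q' at position 1
  'qmq' < 'rbww' since 'q' < 'r' at position 1
  'rbww' < 'sga' since 'r' < 's' at position 1
Chaining these comparisons gives the alphabetical order.
Final answer: ['hbh', 'jpln', 'owblrj', 'owgbqq', 'qmq', 'rbww', 'sga']


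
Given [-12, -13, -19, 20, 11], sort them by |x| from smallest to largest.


Compute absolute values:
  |-12| = 12
  |-13| = 13
  |-19| = 19
  |20| = 20
  |11| = 11
Absolute values in increasing order: 11 < 12 < 13 < 19 < 20
Listing the original numbers in that order gives the answer.
Final answer: [11, -12, -13, -19, 20]


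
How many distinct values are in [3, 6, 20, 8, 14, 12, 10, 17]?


List all unique values:
Distinct values: [3, 6, 8, 10, 12, 14, 17, 20]
Count = 8
Final answer: 8


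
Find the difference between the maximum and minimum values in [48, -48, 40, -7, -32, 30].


Maximum value: 48
Minimum value: -48
Range = 48 - (-48) = 96
Final answer: 96


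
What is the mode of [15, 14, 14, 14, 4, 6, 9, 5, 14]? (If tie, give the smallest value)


Count the frequency of each value:
  4 appears 1 time(s)
  5 appears 1 time(s)
  6 appears 1 time(s)
  9 appears 1 time(s)
  14 appears 4 time(s)
  15 appears 1 time(s)
Maximum frequency is 4.
Only 14 reaches that frequency, so it is the mode.
Final answer: 14


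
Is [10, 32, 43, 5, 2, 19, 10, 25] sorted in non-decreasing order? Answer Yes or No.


Check consecutive pairs:
  10 <= 32? True
  32 <= 43? True
  43 <= 5? False
  5 <= 2? False
  2 <= 19? True
  19 <= 10? False
  10 <= 25? True
3 consecutive pair(s) are out of order, so the list is not sorted.
Final answer: No


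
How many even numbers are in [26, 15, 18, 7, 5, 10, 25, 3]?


Check each element:
  26 is even
  15 is odd
  18 is even
  7 is odd
  5 is odd
  10 is even
  25 is odd
  3 is odd
Evens: [26, 18, 10]
Count of evens = 3
Final answer: 3


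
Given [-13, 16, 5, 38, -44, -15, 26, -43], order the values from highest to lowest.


Original list: [-13, 16, 5, 38, -44, -15, 26, -43]
Repeatedly take the largest remaining element:
  Remaining [-13, 16, 5, 38, -44, -15, 26, -43] -> largest is 38
  Remaining [-13, 16, 5, -44, -15, 26, -43] -> largest is 26
  Remaining [-13, 16, 5, -44, -15, -43] -> largest is 16
  Remaining [-13, 5, -44, -15, -43] -> largest is 5
  Remaining [-13, -44, -15, -43] -> largest is -13
  Remaining [-44, -15, -43] -> largest is -15
  Remaining [-44, -43] -> largest is -43
  Remaining [-44] -> largest is -44
Collecting the picks in order gives the descending list.
Final answer: [38, 26, 16, 5, -13, -15, -43, -44]


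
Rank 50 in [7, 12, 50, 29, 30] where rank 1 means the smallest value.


Sort ascending: [7, 12, 29, 30, 50]
Find 50 in the sorted list.
50 is at position 5 (1-indexed).
Final answer: 5


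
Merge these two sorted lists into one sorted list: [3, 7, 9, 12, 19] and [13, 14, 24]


List A: [3, 7, 9, 12, 19]
List B: [13, 14, 24]
Repeatedly compare the front elements and take the smaller:
  3 vs 13 -> take 3
  7 vs 13 -> take 7
  9 vs 13 -> take 9
  12 vs 13 -> take 12
  19 vs 13 -> take 13
  19 vs 14 -> take 14
  19 vs 24 -> take 19
  A is exhausted; append the rest of B: [24]
Final answer: [3, 7, 9, 12, 13, 14, 19, 24]


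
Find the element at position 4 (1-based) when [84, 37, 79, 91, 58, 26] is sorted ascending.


Sort ascending: [26, 37, 58, 79, 84, 91]
The 4th element (1-indexed) is at index 3.
Value = 79
Final answer: 79


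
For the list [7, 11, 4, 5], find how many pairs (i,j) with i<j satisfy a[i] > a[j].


For each element, count the later elements that are smaller than it:
  7 (index 0): smaller elements after it = [4, 5] -> 2
  11 (index 1): smaller elements after it = [4, 5] -> 2
  4 (index 2): smaller elements after it = [] -> 0
Total inversions = 2 + 2 + 0 = 4
Final answer: 4


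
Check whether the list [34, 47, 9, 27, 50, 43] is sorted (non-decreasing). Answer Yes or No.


Check consecutive pairs:
  34 <= 47? True
  47 <= 9? False
  9 <= 27? True
  27 <= 50? True
  50 <= 43? False
2 consecutive pair(s) are out of order, so the list is not sorted.
Final answer: No


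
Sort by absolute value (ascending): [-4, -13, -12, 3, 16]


Compute absolute values:
  |-4| = 4
  |-13| = 13
  |-12| = 12
  |3| = 3
  |16| = 16
Absolute values in increasing order: 3 < 4 < 12 < 13 < 16
Listing the original numbers in that order gives the answer.
Final answer: [3, -4, -12, -13, 16]


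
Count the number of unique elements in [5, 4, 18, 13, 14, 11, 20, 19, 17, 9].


List all unique values:
Distinct values: [4, 5, 9, 11, 13, 14, 17, 18, 19, 20]
Count = 10
Final answer: 10


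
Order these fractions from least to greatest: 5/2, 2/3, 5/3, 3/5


Convert to decimal for comparison:
  5/2 = 2.5
  2/3 = 0.6667
  5/3 = 1.6667
  3/5 = 0.6
Decimals in increasing order: 0.6 < 0.6667 < 1.6667 < 2.5
Writing each back as its fraction gives the sorted order.
Final answer: 3/5, 2/3, 5/3, 5/2


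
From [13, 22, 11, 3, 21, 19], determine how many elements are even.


Check each element:
  13 is odd
  22 is even
  11 is odd
  3 is odd
  21 is odd
  19 is odd
Evens: [22]
Count of evens = 1
Final answer: 1


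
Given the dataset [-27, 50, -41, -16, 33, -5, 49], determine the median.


First, sort the list: [-41, -27, -16, -5, 33, 49, 50]
The list has 7 elements (odd count).
The middle index is 3 (0-based), and the element there is -5.
Final answer: -5


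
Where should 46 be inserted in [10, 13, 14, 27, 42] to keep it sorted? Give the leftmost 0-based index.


List is sorted: [10, 13, 14, 27, 42]
We need the leftmost position where 46 can be inserted, i.e. the first index whose element is >= 46 (or the end of the list if none is).
Binary search with low=0, high=5 (0-based indices):
  low=0, high=5, mid=2: a[2]=14 < 46, so low = 3
  low=3, high=5, mid=4: a[4]=42 < 46, so low = 5
Now low = high = 5, so the insertion index is 5.
Final answer: 5


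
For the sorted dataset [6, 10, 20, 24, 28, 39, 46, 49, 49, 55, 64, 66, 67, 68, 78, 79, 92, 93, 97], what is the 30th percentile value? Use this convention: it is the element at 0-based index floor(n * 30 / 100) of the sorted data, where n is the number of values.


The dataset has n = 19 elements.
Index = floor(19 * 30 / 100) = floor(570 / 100) = floor(5.7) = 5
Counting from index 0 in the sorted data, the element at index 5 is 39.
Final answer: 39


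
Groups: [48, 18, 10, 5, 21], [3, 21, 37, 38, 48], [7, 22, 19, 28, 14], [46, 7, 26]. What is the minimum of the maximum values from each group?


Find max of each group:
  Group 1: [48, 18, 10, 5, 21] -> max = 48
  Group 2: [3, 21, 37, 38, 48] -> max = 48
  Group 3: [7, 22, 19, 28, 14] -> max = 28
  Group 4: [46, 7, 26] -> max = 46
Maxes: [48, 48, 28, 46]
Minimum of maxes = 28
Final answer: 28


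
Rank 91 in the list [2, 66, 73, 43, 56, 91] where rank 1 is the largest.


Sort descending: [91, 73, 66, 56, 43, 2]
Find 91 in the sorted list.
91 is at position 1.
Final answer: 1


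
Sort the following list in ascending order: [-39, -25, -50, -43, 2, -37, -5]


Original list: [-39, -25, -50, -43, 2, -37, -5]
Repeatedly take the smallest remaining element:
  Remaining [-39, -25, -50, -43, 2, -37, -5] -> smallest is -50
  Remaining [-39, -25, -43, 2, -37, -5] -> smallest is -43
  Remaining [-39, -25, 2, -37, -5] -> smallest is -39
  Remaining [-25, 2, -37, -5] -> smallest is -37
  Remaining [-25, 2, -5] -> smallest is -25
  Remaining [2, -5] -> smallest is -5
  Remaining [2] -> smallest is 2
Collecting the picks in order gives the sorted list.
Final answer: [-50, -43, -39, -37, -25, -5, 2]


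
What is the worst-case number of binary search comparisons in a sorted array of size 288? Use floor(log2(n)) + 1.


Binary search halves the search space each step.
Maximum comparisons = floor(log2(288)) + 1
log2(288) = 8.1699
floor(log2(288)) = 8, so 8 + 1 = 9
Final answer: 9


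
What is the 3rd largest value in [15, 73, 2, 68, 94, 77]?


Sort descending: [94, 77, 73, 68, 15, 2]
The 3rd element (1-indexed) is at index 2.
Value = 73
Final answer: 73


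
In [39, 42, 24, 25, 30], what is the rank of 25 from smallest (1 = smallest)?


Sort ascending: [24, 25, 30, 39, 42]
Find 25 in the sorted list.
25 is at position 2 (1-indexed).
Final answer: 2


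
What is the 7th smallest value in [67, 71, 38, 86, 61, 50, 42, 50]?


Sort ascending: [38, 42, 50, 50, 61, 67, 71, 86]
The 7th element (1-indexed) is at index 6.
Value = 71
Final answer: 71


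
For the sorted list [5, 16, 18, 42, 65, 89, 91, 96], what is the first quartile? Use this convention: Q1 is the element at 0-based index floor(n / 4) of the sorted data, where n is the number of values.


The list has n = 8 elements.
Q1 index = floor(8 / 4) = floor(2) = 2
Counting from index 0 in the sorted data, the element at index 2 is 18.
Final answer: 18


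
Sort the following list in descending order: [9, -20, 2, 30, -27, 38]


Original list: [9, -20, 2, 30, -27, 38]
Repeatedly take the largest remaining element:
  Remaining [9, -20, 2, 30, -27, 38] -> largest is 38
  Remaining [9, -20, 2, 30, -27] -> largest is 30
  Remaining [9, -20, 2, -27] -> largest is 9
  Remaining [-20, 2, -27] -> largest is 2
  Remaining [-20, -27] -> largest is -20
  Remaining [-27] -> largest is -27
Collecting the picks in order gives the descending list.
Final answer: [38, 30, 9, 2, -20, -27]


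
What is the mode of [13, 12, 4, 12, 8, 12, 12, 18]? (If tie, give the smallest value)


Count the frequency of each value:
  4 appears 1 time(s)
  8 appears 1 time(s)
  12 appears 4 time(s)
  13 appears 1 time(s)
  18 appears 1 time(s)
Maximum frequency is 4.
Only 12 reaches that frequency, so it is the mode.
Final answer: 12


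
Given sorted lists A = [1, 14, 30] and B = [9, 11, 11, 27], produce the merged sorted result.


List A: [1, 14, 30]
List B: [9, 11, 11, 27]
Repeatedly compare the front elements and take the smaller:
  1 vs 9 -> take 1
  14 vs 9 -> take 9
  14 vs 11 -> take 11
  14 vs 11 -> take 11
  14 vs 27 -> take 14
  30 vs 27 -> take 27
  B is exhausted; append the rest of A: [30]
Final answer: [1, 9, 11, 11, 14, 27, 30]


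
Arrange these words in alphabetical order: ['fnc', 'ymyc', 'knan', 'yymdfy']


Compare strings character by character (the first differing letter decides):
  'fnc' < 'knan' since 'f' < 'k' at position 1
  'knan' < 'ymyc' since 'k' < 'y' at position 1
  'ymyc' < 'yymdfy' since 'm' < 'y' at position 2
Chaining these comparisons gives the alphabetical order.
Final answer: ['fnc', 'knan', 'ymyc', 'yymdfy']


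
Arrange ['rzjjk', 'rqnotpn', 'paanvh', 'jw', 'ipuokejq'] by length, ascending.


Compute lengths:
  'rzjjk' has length 5
  'rqnotpn' has length 7
  'paanvh' has length 6
  'jw' has length 2
  'ipuokejq' has length 8
Lengths in increasing order: 2 < 5 < 6 < 7 < 8
Listing the words in that order gives the answer.
Final answer: ['jw', 'rzjjk', 'paanvh', 'rqnotpn', 'ipuokejq']


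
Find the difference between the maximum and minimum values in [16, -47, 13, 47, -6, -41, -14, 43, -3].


Maximum value: 47
Minimum value: -47
Range = 47 - (-47) = 94
Final answer: 94


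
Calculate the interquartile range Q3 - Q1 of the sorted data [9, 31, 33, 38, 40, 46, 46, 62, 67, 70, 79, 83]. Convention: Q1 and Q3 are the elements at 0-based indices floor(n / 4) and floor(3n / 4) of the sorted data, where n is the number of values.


The data has n = 12 elements.
Q1 index = floor(12 / 4) = floor(3) = 3; Q3 index = floor(3 * 12 / 4) = floor(9) = 9
Q1 = element at index 3 = 38
Q3 = element at index 9 = 70
IQR = 70 - 38 = 32
Final answer: 32


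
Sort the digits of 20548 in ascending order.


The number 20548 has digits: 2, 0, 5, 4, 8
Sorted: 0, 2, 4, 5, 8
Joining the sorted digits gives the result.
Final answer: 02458


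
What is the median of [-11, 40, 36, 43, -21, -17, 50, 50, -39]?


First, sort the list: [-39, -21, -17, -11, 36, 40, 43, 50, 50]
The list has 9 elements (odd count).
The middle index is 4 (0-based), and the element there is 36.
Final answer: 36


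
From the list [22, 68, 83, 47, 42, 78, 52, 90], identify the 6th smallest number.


Sort ascending: [22, 42, 47, 52, 68, 78, 83, 90]
The 6th element (1-indexed) is at index 5.
Value = 78
Final answer: 78


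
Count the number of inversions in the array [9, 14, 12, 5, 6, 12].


For each element, count the later elements that are smaller than it:
  9 (index 0): smaller elements after it = [5, 6] -> 2
  14 (index 1): smaller elements after it = [12, 5, 6, 12] -> 4
  12 (index 2): smaller elements after it = [5, 6] -> 2
  5 (index 3): smaller elements after it = [] -> 0
  6 (index 4): smaller elements after it = [] -> 0
Total inversions = 2 + 4 + 2 + 0 + 0 = 8
Final answer: 8


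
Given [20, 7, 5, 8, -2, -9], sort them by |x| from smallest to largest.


Compute absolute values:
  |20| = 20
  |7| = 7
  |5| = 5
  |8| = 8
  |-2| = 2
  |-9| = 9
Absolute values in increasing order: 2 < 5 < 7 < 8 < 9 < 20
Listing the original numbers in that order gives the answer.
Final answer: [-2, 5, 7, 8, -9, 20]


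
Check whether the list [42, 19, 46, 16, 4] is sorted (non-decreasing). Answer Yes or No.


Check consecutive pairs:
  42 <= 19? False
  19 <= 46? True
  46 <= 16? False
  16 <= 4? False
3 consecutive pair(s) are out of order, so the list is not sorted.
Final answer: No


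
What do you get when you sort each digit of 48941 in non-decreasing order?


The number 48941 has digits: 4, 8, 9, 4, 1
Sorted: 1, 4, 4, 8, 9
Joining the sorted digits gives the result.
Final answer: 14489


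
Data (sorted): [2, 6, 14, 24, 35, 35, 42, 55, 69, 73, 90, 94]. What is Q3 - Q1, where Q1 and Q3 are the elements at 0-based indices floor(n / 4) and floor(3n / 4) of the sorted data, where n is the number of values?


The data has n = 12 elements.
Q1 index = floor(12 / 4) = floor(3) = 3; Q3 index = floor(3 * 12 / 4) = floor(9) = 9
Q1 = element at index 3 = 24
Q3 = element at index 9 = 73
IQR = 73 - 24 = 49
Final answer: 49


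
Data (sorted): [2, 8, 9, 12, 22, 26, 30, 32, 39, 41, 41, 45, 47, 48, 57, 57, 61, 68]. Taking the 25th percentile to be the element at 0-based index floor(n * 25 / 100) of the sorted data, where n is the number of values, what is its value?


The dataset has n = 18 elements.
Index = floor(18 * 25 / 100) = floor(450 / 100) = floor(4.5) = 4
Counting from index 0 in the sorted data, the element at index 4 is 22.
Final answer: 22


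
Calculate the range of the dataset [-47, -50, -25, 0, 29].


Maximum value: 29
Minimum value: -50
Range = 29 - (-50) = 79
Final answer: 79


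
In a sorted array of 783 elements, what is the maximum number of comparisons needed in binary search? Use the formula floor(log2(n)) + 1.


Binary search halves the search space each step.
Maximum comparisons = floor(log2(783)) + 1
log2(783) = 9.6129
floor(log2(783)) = 9, so 9 + 1 = 10
Final answer: 10


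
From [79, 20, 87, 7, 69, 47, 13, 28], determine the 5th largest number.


Sort descending: [87, 79, 69, 47, 28, 20, 13, 7]
The 5th element (1-indexed) is at index 4.
Value = 28
Final answer: 28


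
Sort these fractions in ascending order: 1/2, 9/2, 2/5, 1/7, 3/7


Convert to decimal for comparison:
  1/2 = 0.5
  9/2 = 4.5
  2/5 = 0.4
  1/7 = 0.1429
  3/7 = 0.4286
Decimals in increasing order: 0.1429 < 0.4 < 0.4286 < 0.5 < 4.5
Writing each back as its fraction gives the sorted order.
Final answer: 1/7, 2/5, 3/7, 1/2, 9/2


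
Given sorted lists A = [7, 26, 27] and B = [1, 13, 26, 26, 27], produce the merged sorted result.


List A: [7, 26, 27]
List B: [1, 13, 26, 26, 27]
Repeatedly compare the front elements and take the smaller:
  7 vs 1 -> take 1
  7 vs 13 -> take 7
  26 vs 13 -> take 13
  26 vs 26 -> take 26
  27 vs 26 -> take 26
  27 vs 26 -> take 26
  27 vs 27 -> take 27
  A is exhausted; append the rest of B: [27]
Final answer: [1, 7, 13, 26, 26, 26, 27, 27]


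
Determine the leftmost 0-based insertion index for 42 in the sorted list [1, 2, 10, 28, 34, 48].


List is sorted: [1, 2, 10, 28, 34, 48]
We need the leftmost position where 42 can be inserted, i.e. the first index whose element is >= 42 (or the end of the list if none is).
Binary search with low=0, high=6 (0-based indices):
  low=0, high=6, mid=3: a[3]=28 < 42, so low = 4
  low=4, high=6, mid=5: a[5]=48 >= 42, so high = 5
  low=4, high=5, mid=4: a[4]=34 < 42, so low = 5
Now low = high = 5, so the insertion index is 5.
Final answer: 5


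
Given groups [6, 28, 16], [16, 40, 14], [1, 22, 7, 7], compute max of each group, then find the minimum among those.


Find max of each group:
  Group 1: [6, 28, 16] -> max = 28
  Group 2: [16, 40, 14] -> max = 40
  Group 3: [1, 22, 7, 7] -> max = 22
Maxes: [28, 40, 22]
Minimum of maxes = 22
Final answer: 22


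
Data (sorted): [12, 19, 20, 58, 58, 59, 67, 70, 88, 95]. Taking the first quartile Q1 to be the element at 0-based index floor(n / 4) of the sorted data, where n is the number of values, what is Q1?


The list has n = 10 elements.
Q1 index = floor(10 / 4) = floor(2.5) = 2
Counting from index 0 in the sorted data, the element at index 2 is 20.
Final answer: 20


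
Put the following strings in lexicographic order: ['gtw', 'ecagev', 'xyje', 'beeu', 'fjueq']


Compare strings character by character (the first differing letter decides):
  'beeu' < 'ecagev' since 'b' < 'e' at position 1
  'ecagev' < 'fjueq' since 'e' < 'f' at position 1
  'fjueq' < 'gtw' since 'f' < 'g' at position 1
  'gtw' < 'xyje' since 'g' < 'x' at position 1
Chaining these comparisons gives the alphabetical order.
Final answer: ['beeu', 'ecagev', 'fjueq', 'gtw', 'xyje']


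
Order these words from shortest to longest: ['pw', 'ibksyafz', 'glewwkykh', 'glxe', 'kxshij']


Compute lengths:
  'pw' has length 2
  'ibksyafz' has length 8
  'glewwkykh' has length 9
  'glxe' has length 4
  'kxshij' has length 6
Lengths in increasing order: 2 < 4 < 6 < 8 < 9
Listing the words in that order gives the answer.
Final answer: ['pw', 'glxe', 'kxshij', 'ibksyafz', 'glewwkykh']


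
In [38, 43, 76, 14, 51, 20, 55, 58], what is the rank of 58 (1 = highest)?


Sort descending: [76, 58, 55, 51, 43, 38, 20, 14]
Find 58 in the sorted list.
58 is at position 2.
Final answer: 2


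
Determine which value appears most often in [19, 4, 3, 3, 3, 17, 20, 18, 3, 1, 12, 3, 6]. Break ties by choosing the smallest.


Count the frequency of each value:
  1 appears 1 time(s)
  3 appears 5 time(s)
  4 appears 1 time(s)
  6 appears 1 time(s)
  12 appears 1 time(s)
  17 appears 1 time(s)
  18 appears 1 time(s)
  19 appears 1 time(s)
  20 appears 1 time(s)
Maximum frequency is 5.
Only 3 reaches that frequency, so it is the mode.
Final answer: 3


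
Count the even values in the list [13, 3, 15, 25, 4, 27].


Check each element:
  13 is odd
  3 is odd
  15 is odd
  25 is odd
  4 is even
  27 is odd
Evens: [4]
Count of evens = 1
Final answer: 1


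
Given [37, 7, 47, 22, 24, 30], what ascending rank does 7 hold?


Sort ascending: [7, 22, 24, 30, 37, 47]
Find 7 in the sorted list.
7 is at position 1 (1-indexed).
Final answer: 1


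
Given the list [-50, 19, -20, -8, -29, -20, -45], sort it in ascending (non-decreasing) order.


Original list: [-50, 19, -20, -8, -29, -20, -45]
Repeatedly take the smallest remaining element:
  Remaining [-50, 19, -20, -8, -29, -20, -45] -> smallest is -50
  Remaining [19, -20, -8, -29, -20, -45] -> smallest is -45
  Remaining [19, -20, -8, -29, -20] -> smallest is -29
  Remaining [19, -20, -8, -20] -> smallest is -20
  Remaining [19, -8, -20] -> smallest is -20
  Remaining [19, -8] -> smallest is -8
  Remaining [19] -> smallest is 19
Collecting the picks in order gives the sorted list.
Final answer: [-50, -45, -29, -20, -20, -8, 19]


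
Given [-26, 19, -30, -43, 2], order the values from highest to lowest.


Original list: [-26, 19, -30, -43, 2]
Repeatedly take the largest remaining element:
  Remaining [-26, 19, -30, -43, 2] -> largest is 19
  Remaining [-26, -30, -43, 2] -> largest is 2
  Remaining [-26, -30, -43] -> largest is -26
  Remaining [-30, -43] -> largest is -30
  Remaining [-43] -> largest is -43
Collecting the picks in order gives the descending list.
Final answer: [19, 2, -26, -30, -43]


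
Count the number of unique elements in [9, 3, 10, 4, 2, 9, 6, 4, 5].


List all unique values:
Distinct values: [2, 3, 4, 5, 6, 9, 10]
Count = 7
Final answer: 7


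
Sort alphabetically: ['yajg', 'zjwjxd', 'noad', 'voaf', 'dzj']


Compare strings character by character (the first differing letter decides):
  'dzj' < 'noad' since 'd' < 'n' at position 1
  'noad' < 'voaf' since 'n' < 'v' at position 1
  'voaf' < 'yajg' since 'v' < 'y' at position 1
  'yajg' < 'zjwjxd' since 'y' < 'z' at position 1
Chaining these comparisons gives the alphabetical order.
Final answer: ['dzj', 'noad', 'voaf', 'yajg', 'zjwjxd']
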